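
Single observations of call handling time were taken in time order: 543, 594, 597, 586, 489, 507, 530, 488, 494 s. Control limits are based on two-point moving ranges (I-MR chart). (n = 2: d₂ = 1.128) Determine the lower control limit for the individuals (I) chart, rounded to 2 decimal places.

453.00

X̄ = (543 + 594 + 597 + 586 + 489 + 507 + 530 + 488 + 494) / 9 = 536.4444
Moving ranges: 51, 3, 11, 97, 18, 23, 42, 6; M̄R̄ = 251.0000 / 8 = 31.3750
LCL = X̄ − 3·M̄R̄/d₂ = 536.4444 − 3 × 31.3750 / 1.128 = 453.0003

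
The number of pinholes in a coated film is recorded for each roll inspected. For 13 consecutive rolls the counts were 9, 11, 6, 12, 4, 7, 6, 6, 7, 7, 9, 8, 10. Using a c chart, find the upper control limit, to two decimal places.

16.25

c̄ = (9 + 11 + 6 + 12 + 4 + 7 + 6 + 6 + 7 + 7 + 9 + 8 + 10) / 13 = 102 / 13 = 7.8462
UCL = c̄ + 3√c̄ = 7.8462 + 3 × √7.8462 = 7.8462 + 3 × 2.8011 = 16.2494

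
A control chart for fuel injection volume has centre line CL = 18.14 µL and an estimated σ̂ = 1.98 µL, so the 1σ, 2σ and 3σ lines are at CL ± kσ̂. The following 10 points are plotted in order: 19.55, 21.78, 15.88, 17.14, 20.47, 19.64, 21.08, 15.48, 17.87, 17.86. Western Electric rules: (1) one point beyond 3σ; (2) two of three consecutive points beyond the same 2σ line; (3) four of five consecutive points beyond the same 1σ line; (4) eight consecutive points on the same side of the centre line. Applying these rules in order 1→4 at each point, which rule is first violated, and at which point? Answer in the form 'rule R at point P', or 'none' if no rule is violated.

Zone of each point (C = within 1σ̂, B = 1σ̂–2σ̂, A = 2σ̂–3σ̂, * = beyond 3σ̂; sign = side of CL): 1:+C, 2:+B, 3:-B, 4:-C, 5:+B, 6:+C, 7:+B, 8:-B, 9:-C, 10:-C
No rule fires across all 10 points.

none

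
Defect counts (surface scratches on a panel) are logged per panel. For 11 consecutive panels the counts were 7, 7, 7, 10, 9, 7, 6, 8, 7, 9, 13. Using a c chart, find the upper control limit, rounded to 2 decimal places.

16.76

c̄ = (7 + 7 + 7 + 10 + 9 + 7 + 6 + 8 + 7 + 9 + 13) / 11 = 90 / 11 = 8.1818
UCL = c̄ + 3√c̄ = 8.1818 + 3 × √8.1818 = 8.1818 + 3 × 2.8604 = 16.7630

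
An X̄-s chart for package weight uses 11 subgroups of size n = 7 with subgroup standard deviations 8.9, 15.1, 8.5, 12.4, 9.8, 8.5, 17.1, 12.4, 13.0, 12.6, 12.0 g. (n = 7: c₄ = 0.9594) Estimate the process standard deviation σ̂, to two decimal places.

12.35

s̄ = (8.9 + 15.1 + 8.5 + 12.4 + 9.8 + 8.5 + 17.1 + 12.4 + 13.0 + 12.6 + 12.0) / 11 = 11.8455
σ̂ = s̄ / c₄ = 11.8455 / 0.9594 = 12.3467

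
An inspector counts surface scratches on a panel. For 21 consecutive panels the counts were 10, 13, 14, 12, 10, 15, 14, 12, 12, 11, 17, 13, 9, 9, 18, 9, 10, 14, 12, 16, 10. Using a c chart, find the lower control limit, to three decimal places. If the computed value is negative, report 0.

1.825

c̄ = (10 + 13 + 14 + 12 + 10 + 15 + 14 + 12 + 12 + 11 + 17 + 13 + 9 + 9 + 18 + 9 + 10 + 14 + 12 + 16 + 10) / 21 = 260 / 21 = 12.3810
LCL = c̄ − 3√c̄ = 12.3810 − 3 × 3.5187 = 1.8250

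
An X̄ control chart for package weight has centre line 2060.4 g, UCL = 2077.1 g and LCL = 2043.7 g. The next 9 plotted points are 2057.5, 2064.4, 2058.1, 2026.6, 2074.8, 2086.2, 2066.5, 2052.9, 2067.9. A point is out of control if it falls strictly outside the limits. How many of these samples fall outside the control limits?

2

Compare each point to [2043.7, 2077.1]: sample 4 = 2026.6 < LCL; sample 6 = 2086.2 > UCL.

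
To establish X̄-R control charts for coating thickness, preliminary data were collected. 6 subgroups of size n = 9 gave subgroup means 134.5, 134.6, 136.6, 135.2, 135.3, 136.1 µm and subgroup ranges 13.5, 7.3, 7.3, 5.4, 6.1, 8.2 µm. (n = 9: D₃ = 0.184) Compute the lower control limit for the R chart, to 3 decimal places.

1.466

R̄ = (13.5 + 7.3 + 7.3 + 5.4 + 6.1 + 8.2) / 6 = 47.8000 / 6 = 7.9667
LCL_R = D₃·R̄ = 0.184 × 7.9667 = 1.4659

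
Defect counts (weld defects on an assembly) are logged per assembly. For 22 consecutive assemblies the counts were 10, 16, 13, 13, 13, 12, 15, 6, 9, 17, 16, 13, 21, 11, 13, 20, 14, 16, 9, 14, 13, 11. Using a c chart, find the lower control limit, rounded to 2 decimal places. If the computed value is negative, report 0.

c̄ = (10 + 16 + 13 + 13 + 13 + 12 + 15 + 6 + 9 + 17 + 16 + 13 + 21 + 11 + 13 + 20 + 14 + 16 + 9 + 14 + 13 + 11) / 22 = 295 / 22 = 13.4091
LCL = c̄ − 3√c̄ = 13.4091 − 3 × 3.6618 = 2.4236

2.42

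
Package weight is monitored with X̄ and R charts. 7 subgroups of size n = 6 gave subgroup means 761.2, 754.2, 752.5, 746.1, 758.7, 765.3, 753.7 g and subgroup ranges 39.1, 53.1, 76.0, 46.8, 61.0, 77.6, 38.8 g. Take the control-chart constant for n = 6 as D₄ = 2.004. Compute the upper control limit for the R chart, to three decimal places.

112.339

R̄ = (39.1 + 53.1 + 76.0 + 46.8 + 61.0 + 77.6 + 38.8) / 7 = 392.4000 / 7 = 56.0571
UCL_R = D₄·R̄ = 2.004 × 56.0571 = 112.3385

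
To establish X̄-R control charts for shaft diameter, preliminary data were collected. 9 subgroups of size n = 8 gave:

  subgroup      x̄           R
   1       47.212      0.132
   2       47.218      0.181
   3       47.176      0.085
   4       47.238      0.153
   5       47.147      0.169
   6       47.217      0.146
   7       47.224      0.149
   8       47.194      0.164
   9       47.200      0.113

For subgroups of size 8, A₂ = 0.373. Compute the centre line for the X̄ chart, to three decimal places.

X̄̄ = (47.212 + 47.218 + 47.176 + 47.238 + 47.147 + 47.217 + 47.224 + 47.194 + 47.200) / 9 = 424.8260 / 9 = 47.2029
CL = X̄̄ = 47.2029

47.203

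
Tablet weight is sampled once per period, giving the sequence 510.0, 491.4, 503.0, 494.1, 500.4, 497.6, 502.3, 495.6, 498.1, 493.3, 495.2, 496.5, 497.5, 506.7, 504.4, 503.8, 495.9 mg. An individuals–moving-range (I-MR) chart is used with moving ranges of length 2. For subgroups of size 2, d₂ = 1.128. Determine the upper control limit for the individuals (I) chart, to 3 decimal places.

X̄ = (510.0 + 491.4 + 503.0 + 494.1 + 500.4 + 497.6 + 502.3 + 495.6 + 498.1 + 493.3 + 495.2 + 496.5 + 497.5 + 506.7 + 504.4 + 503.8 + 495.9) / 17 = 499.1647
Moving ranges: 18.6, 11.6, 8.9, 6.3, 2.8, 4.7, 6.7, 2.5, 4.8, 1.9, 1.3, 1.0, 9.2, 2.3, 0.6, 7.9; M̄R̄ = 91.1000 / 16 = 5.6937
UCL = X̄ + 3·M̄R̄/d₂ = 499.1647 + 3 × 5.6937 / 1.128 = 514.3077

514.308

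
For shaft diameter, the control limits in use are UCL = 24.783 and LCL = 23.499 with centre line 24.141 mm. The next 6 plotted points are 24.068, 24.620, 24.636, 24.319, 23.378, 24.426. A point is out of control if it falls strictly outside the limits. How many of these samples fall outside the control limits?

1

Compare each point to [23.499, 24.783]: sample 5 = 23.378 < LCL.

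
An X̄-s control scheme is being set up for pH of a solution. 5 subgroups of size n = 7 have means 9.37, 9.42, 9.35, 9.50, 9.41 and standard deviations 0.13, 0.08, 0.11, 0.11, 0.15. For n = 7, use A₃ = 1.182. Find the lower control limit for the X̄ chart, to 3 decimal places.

X̄̄ = (9.37 + 9.42 + 9.35 + 9.50 + 9.41) / 5 = 9.4100
s̄ = (0.13 + 0.08 + 0.11 + 0.11 + 0.15) / 5 = 0.1160
LCL = X̄̄ − A₃·s̄ = 9.4100 − 1.182 × 0.1160 = 9.2729

9.273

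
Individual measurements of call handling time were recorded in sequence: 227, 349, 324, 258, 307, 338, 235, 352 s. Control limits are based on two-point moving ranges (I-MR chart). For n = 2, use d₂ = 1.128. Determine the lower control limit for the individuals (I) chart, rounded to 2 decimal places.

X̄ = (227 + 349 + 324 + 258 + 307 + 338 + 235 + 352) / 8 = 298.7500
Moving ranges: 122, 25, 66, 49, 31, 103, 117; M̄R̄ = 513.0000 / 7 = 73.2857
LCL = X̄ − 3·M̄R̄/d₂ = 298.7500 − 3 × 73.2857 / 1.128 = 103.8412

103.84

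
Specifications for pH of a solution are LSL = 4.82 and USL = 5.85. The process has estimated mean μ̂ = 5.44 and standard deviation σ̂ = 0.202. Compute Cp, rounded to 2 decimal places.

Cp = (USL − LSL) / (6σ̂) = (5.85 − 4.82) / (6 × 0.202) = 1.0300 / 1.2120 = 0.8498

0.85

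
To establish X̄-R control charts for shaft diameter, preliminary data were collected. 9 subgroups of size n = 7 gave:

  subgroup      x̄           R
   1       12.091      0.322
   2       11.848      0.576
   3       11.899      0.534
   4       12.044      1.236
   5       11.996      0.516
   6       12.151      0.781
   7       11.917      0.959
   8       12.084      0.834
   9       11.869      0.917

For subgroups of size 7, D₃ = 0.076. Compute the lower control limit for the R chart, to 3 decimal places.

0.056

R̄ = (0.322 + 0.576 + 0.534 + 1.236 + 0.516 + 0.781 + 0.959 + 0.834 + 0.917) / 9 = 6.6750 / 9 = 0.7417
LCL_R = D₃·R̄ = 0.076 × 0.7417 = 0.0564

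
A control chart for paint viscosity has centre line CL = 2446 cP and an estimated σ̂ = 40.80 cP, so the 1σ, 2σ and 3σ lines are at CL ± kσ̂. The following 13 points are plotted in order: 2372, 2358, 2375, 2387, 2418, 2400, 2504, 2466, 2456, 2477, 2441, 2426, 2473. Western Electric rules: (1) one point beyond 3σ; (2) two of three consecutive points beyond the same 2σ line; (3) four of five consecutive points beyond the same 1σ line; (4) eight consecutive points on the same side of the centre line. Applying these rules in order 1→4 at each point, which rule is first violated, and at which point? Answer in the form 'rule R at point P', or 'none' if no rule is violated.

Zone of each point (C = within 1σ̂, B = 1σ̂–2σ̂, A = 2σ̂–3σ̂, * = beyond 3σ̂; sign = side of CL): 1:-B, 2:-A, 3:-B, 4:-B, 5:-C, 6:-B, 7:+B, 8:+C, 9:+C, 10:+C, 11:-C, 12:-C, 13:+C
Rule 3 (four of five consecutive points beyond the same 1σ limit) is satisfied at point 4.

rule 3 at point 4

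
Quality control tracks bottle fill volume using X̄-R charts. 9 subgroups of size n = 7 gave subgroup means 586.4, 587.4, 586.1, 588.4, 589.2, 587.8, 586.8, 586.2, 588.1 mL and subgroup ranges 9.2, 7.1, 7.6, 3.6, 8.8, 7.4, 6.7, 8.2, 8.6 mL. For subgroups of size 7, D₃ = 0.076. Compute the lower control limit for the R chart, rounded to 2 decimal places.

R̄ = (9.2 + 7.1 + 7.6 + 3.6 + 8.8 + 7.4 + 6.7 + 8.2 + 8.6) / 9 = 67.2000 / 9 = 7.4667
LCL_R = D₃·R̄ = 0.076 × 7.4667 = 0.5675

0.57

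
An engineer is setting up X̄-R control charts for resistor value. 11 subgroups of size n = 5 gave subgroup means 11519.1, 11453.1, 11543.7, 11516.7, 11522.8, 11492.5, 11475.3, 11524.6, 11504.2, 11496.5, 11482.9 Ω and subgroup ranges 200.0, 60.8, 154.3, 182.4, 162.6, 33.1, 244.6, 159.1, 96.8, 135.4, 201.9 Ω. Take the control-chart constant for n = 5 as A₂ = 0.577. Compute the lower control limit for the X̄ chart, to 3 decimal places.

X̄̄ = (11519.1 + 11453.1 + 11543.7 + 11516.7 + 11522.8 + 11492.5 + 11475.3 + 11524.6 + 11504.2 + 11496.5 + 11482.9) / 11 = 126531.4000 / 11 = 11502.8545
R̄ = (200.0 + 60.8 + 154.3 + 182.4 + 162.6 + 33.1 + 244.6 + 159.1 + 96.8 + 135.4 + 201.9) / 11 = 1631.0000 / 11 = 148.2727
LCL = X̄̄ − A₂·R̄ = 11502.8545 − 0.577 × 148.2727 = 11417.3012

11417.301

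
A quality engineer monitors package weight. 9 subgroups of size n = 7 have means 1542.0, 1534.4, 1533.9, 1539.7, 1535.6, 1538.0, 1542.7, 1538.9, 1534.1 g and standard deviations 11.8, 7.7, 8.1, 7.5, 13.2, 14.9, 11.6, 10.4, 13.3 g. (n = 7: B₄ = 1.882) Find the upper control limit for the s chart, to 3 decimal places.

20.597

s̄ = (11.8 + 7.7 + 8.1 + 7.5 + 13.2 + 14.9 + 11.6 + 10.4 + 13.3) / 9 = 10.9444
UCL_s = B₄·s̄ = 1.882 × 10.9444 = 20.5974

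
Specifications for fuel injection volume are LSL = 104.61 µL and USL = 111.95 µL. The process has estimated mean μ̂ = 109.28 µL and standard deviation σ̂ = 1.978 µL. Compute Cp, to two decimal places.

0.62

Cp = (USL − LSL) / (6σ̂) = (111.95 − 104.61) / (6 × 1.978) = 7.3400 / 11.8680 = 0.6185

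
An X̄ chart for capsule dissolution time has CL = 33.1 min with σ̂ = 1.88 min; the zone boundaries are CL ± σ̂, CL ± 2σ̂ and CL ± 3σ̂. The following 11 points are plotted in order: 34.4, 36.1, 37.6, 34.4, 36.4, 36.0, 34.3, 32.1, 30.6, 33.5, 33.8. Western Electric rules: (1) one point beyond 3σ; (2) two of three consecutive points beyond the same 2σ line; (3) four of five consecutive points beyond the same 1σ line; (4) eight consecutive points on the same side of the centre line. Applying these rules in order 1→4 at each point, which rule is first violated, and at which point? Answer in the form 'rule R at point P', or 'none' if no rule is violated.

Zone of each point (C = within 1σ̂, B = 1σ̂–2σ̂, A = 2σ̂–3σ̂, * = beyond 3σ̂; sign = side of CL): 1:+C, 2:+B, 3:+A, 4:+C, 5:+B, 6:+B, 7:+C, 8:-C, 9:-B, 10:+C, 11:+C
Rule 3 (four of five consecutive points beyond the same 1σ limit) is satisfied at point 6.

rule 3 at point 6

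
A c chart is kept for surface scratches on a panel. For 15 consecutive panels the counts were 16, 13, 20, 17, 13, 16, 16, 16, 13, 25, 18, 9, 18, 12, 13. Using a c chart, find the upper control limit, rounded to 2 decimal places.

27.54

c̄ = (16 + 13 + 20 + 17 + 13 + 16 + 16 + 16 + 13 + 25 + 18 + 9 + 18 + 12 + 13) / 15 = 235 / 15 = 15.6667
UCL = c̄ + 3√c̄ = 15.6667 + 3 × √15.6667 = 15.6667 + 3 × 3.9581 = 27.5410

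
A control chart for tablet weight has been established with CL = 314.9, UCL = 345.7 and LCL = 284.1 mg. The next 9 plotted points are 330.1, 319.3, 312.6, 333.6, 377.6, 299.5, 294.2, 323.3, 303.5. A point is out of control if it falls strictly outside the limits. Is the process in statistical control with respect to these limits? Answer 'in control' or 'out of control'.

Compare each point to [284.1, 345.7]: sample 5 = 377.6 > UCL.

out of control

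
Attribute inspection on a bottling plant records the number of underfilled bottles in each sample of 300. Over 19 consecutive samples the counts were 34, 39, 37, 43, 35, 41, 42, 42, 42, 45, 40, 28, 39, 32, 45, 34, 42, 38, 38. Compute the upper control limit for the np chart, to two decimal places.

p̄ = Σdᵢ / (k·n) = 736 / (19 × 300) = 0.12912
UCL = np̄ + 3·√(np̄(1−p̄)) = 38.7368 + 3 × √(38.7368×0.87088) = 38.7368 + 3 × 5.8082 = 56.1614

56.16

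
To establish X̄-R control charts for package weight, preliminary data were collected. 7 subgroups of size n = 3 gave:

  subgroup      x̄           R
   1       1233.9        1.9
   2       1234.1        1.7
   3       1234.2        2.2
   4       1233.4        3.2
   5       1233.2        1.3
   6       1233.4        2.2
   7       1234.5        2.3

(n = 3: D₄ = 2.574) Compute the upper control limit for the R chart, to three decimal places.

R̄ = (1.9 + 1.7 + 2.2 + 3.2 + 1.3 + 2.2 + 2.3) / 7 = 14.8000 / 7 = 2.1143
UCL_R = D₄·R̄ = 2.574 × 2.1143 = 5.4422

5.442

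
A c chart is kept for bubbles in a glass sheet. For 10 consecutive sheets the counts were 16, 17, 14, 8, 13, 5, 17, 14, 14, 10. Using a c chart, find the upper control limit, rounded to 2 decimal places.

c̄ = (16 + 17 + 14 + 8 + 13 + 5 + 17 + 14 + 14 + 10) / 10 = 128 / 10 = 12.8000
UCL = c̄ + 3√c̄ = 12.8000 + 3 × √12.8000 = 12.8000 + 3 × 3.5777 = 23.5331

23.53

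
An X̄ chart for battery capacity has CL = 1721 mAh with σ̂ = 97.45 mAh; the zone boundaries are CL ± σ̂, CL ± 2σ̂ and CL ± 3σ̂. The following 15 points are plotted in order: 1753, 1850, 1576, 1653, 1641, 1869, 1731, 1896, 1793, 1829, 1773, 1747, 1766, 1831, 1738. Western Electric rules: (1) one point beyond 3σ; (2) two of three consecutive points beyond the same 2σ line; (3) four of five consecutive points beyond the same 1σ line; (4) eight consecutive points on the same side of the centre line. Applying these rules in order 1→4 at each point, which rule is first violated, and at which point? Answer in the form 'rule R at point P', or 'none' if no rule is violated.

Zone of each point (C = within 1σ̂, B = 1σ̂–2σ̂, A = 2σ̂–3σ̂, * = beyond 3σ̂; sign = side of CL): 1:+C, 2:+B, 3:-B, 4:-C, 5:-C, 6:+B, 7:+C, 8:+B, 9:+C, 10:+B, 11:+C, 12:+C, 13:+C, 14:+B, 15:+C
Rule 4 (eight consecutive points on the same side of the centre line) is satisfied at point 13.

rule 4 at point 13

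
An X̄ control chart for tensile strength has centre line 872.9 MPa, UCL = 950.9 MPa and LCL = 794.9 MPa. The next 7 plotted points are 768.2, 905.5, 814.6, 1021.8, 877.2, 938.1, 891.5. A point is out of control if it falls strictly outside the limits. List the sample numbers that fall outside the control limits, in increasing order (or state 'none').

1, 4

Compare each point to [794.9, 950.9]: sample 1 = 768.2 < LCL; sample 4 = 1021.8 > UCL.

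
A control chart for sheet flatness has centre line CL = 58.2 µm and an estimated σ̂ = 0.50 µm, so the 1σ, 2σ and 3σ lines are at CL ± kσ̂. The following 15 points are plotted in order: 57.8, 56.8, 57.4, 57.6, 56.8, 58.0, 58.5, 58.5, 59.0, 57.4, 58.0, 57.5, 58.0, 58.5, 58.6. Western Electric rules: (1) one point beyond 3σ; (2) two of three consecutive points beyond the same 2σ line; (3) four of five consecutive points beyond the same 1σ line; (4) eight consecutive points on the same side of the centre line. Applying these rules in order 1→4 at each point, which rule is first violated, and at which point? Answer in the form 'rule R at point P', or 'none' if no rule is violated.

Zone of each point (C = within 1σ̂, B = 1σ̂–2σ̂, A = 2σ̂–3σ̂, * = beyond 3σ̂; sign = side of CL): 1:-C, 2:-A, 3:-B, 4:-B, 5:-A, 6:-C, 7:+C, 8:+C, 9:+B, 10:-B, 11:-C, 12:-B, 13:-C, 14:+C, 15:+C
Rule 3 (four of five consecutive points beyond the same 1σ limit) is satisfied at point 5.

rule 3 at point 5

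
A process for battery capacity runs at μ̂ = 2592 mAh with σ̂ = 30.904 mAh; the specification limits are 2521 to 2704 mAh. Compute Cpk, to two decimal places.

Cpu = (USL − μ̂) / (3σ̂) = (2704 − 2592) / (3 × 30.904) = 1.2080; Cpl = (μ̂ − LSL) / (3σ̂) = (2592 − 2521) / (3 × 30.904) = 0.7658; Cpk = min(Cpu, Cpl) = 0.7658

0.77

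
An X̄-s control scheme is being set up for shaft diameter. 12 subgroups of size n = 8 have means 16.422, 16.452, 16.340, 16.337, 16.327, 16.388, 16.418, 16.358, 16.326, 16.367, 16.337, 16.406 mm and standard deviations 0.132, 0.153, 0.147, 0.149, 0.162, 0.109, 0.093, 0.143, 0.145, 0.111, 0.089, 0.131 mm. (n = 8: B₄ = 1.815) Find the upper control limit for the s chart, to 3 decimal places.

0.237

s̄ = (0.132 + 0.153 + 0.147 + 0.149 + 0.162 + 0.109 + 0.093 + 0.143 + 0.145 + 0.111 + 0.089 + 0.131) / 12 = 0.1303
UCL_s = B₄·s̄ = 1.815 × 0.1303 = 0.2366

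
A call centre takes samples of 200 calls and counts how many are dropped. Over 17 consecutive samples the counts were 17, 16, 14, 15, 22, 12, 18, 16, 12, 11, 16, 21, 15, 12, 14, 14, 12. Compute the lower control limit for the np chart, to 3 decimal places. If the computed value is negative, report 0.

p̄ = Σdᵢ / (k·n) = 257 / (17 × 200) = 0.07559
LCL = np̄ − 3·√(np̄(1−p̄)) = 15.1176 − 3 × 3.7383 = 3.9027

3.903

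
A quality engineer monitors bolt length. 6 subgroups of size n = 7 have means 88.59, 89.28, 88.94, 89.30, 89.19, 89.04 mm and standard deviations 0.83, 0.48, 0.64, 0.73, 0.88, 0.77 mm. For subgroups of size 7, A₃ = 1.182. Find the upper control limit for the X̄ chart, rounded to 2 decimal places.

X̄̄ = (88.59 + 89.28 + 88.94 + 89.30 + 89.19 + 89.04) / 6 = 89.0567
s̄ = (0.83 + 0.48 + 0.64 + 0.73 + 0.88 + 0.77) / 6 = 0.7217
UCL = X̄̄ + A₃·s̄ = 89.0567 + 1.182 × 0.7217 = 89.9097

89.91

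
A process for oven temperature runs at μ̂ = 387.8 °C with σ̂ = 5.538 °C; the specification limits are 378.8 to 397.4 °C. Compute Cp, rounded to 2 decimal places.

0.56

Cp = (USL − LSL) / (6σ̂) = (397.4 − 378.8) / (6 × 5.538) = 18.6000 / 33.2280 = 0.5598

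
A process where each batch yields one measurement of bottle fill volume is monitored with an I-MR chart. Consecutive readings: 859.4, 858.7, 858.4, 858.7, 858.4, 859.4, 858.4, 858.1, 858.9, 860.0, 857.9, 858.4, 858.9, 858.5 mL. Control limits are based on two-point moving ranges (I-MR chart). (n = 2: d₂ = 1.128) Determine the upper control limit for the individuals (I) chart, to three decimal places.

X̄ = (859.4 + 858.7 + 858.4 + 858.7 + 858.4 + 859.4 + 858.4 + 858.1 + 858.9 + 860.0 + 857.9 + 858.4 + 858.9 + 858.5) / 14 = 858.7214
Moving ranges: 0.7, 0.3, 0.3, 0.3, 1.0, 1.0, 0.3, 0.8, 1.1, 2.1, 0.5, 0.5, 0.4; M̄R̄ = 9.3000 / 13 = 0.7154
UCL = X̄ + 3·M̄R̄/d₂ = 858.7214 + 3 × 0.7154 / 1.128 = 860.6240

860.624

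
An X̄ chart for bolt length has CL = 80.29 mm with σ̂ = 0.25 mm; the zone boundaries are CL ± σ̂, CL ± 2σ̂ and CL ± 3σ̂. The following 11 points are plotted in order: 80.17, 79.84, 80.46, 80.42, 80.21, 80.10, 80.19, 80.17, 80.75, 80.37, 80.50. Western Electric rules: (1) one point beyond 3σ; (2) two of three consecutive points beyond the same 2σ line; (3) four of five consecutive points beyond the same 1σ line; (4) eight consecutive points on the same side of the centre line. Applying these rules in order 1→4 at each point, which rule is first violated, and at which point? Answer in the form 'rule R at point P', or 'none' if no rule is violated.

none

Zone of each point (C = within 1σ̂, B = 1σ̂–2σ̂, A = 2σ̂–3σ̂, * = beyond 3σ̂; sign = side of CL): 1:-C, 2:-B, 3:+C, 4:+C, 5:-C, 6:-C, 7:-C, 8:-C, 9:+B, 10:+C, 11:+C
No rule fires across all 11 points.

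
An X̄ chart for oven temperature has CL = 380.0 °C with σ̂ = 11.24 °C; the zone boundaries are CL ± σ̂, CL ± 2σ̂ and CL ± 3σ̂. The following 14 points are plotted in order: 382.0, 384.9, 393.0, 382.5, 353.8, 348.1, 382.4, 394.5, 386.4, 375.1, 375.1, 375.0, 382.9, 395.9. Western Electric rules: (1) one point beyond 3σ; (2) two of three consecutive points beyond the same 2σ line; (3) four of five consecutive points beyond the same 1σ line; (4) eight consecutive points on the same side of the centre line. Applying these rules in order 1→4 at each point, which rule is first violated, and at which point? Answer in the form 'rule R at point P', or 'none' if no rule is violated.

Zone of each point (C = within 1σ̂, B = 1σ̂–2σ̂, A = 2σ̂–3σ̂, * = beyond 3σ̂; sign = side of CL): 1:+C, 2:+C, 3:+B, 4:+C, 5:-A, 6:-A, 7:+C, 8:+B, 9:+C, 10:-C, 11:-C, 12:-C, 13:+C, 14:+B
Rule 2 (two of three consecutive points beyond the same 2σ limit) is satisfied at point 6.

rule 2 at point 6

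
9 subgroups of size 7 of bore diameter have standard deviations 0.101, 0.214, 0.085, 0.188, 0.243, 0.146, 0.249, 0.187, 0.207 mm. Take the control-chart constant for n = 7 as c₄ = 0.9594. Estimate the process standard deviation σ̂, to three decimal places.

s̄ = (0.101 + 0.214 + 0.085 + 0.188 + 0.243 + 0.146 + 0.249 + 0.187 + 0.207) / 9 = 0.1800
σ̂ = s̄ / c₄ = 0.1800 / 0.9594 = 0.1876

0.188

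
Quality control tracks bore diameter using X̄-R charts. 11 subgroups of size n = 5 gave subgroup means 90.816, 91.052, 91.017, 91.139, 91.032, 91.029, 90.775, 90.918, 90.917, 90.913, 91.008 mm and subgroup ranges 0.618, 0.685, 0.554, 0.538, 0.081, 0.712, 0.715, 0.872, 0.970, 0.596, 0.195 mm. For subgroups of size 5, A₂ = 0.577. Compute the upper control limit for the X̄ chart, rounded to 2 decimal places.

X̄̄ = (90.816 + 91.052 + 91.017 + 91.139 + 91.032 + 91.029 + 90.775 + 90.918 + 90.917 + 90.913 + 91.008) / 11 = 1000.6160 / 11 = 90.9651
R̄ = (0.618 + 0.685 + 0.554 + 0.538 + 0.081 + 0.712 + 0.715 + 0.872 + 0.970 + 0.596 + 0.195) / 11 = 6.5360 / 11 = 0.5942
UCL = X̄̄ + A₂·R̄ = 90.9651 + 0.577 × 0.5942 = 91.3079

91.31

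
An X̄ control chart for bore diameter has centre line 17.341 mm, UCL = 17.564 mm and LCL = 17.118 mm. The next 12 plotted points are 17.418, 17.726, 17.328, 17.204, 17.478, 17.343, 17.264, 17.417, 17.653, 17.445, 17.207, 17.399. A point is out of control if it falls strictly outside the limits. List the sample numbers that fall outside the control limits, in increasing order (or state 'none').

Compare each point to [17.118, 17.564]: sample 2 = 17.726 > UCL; sample 9 = 17.653 > UCL.

2, 9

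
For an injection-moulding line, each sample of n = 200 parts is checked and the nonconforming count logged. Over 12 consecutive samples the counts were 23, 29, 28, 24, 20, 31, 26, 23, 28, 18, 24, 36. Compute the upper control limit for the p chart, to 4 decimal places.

p̄ = Σdᵢ / (k·n) = 310 / (12 × 200) = 0.12917
UCL = p̄ + 3·√(p̄(1−p̄)/n) = 0.12917 + 3 × √(0.12917×0.87083/200) = 0.12917 + 3 × 0.02372 = 0.20031

0.2003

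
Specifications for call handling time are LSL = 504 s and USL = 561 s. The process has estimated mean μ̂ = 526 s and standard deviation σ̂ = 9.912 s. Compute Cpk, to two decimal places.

0.74

Cpu = (USL − μ̂) / (3σ̂) = (561 − 526) / (3 × 9.912) = 1.1770; Cpl = (μ̂ − LSL) / (3σ̂) = (526 − 504) / (3 × 9.912) = 0.7398; Cpk = min(Cpu, Cpl) = 0.7398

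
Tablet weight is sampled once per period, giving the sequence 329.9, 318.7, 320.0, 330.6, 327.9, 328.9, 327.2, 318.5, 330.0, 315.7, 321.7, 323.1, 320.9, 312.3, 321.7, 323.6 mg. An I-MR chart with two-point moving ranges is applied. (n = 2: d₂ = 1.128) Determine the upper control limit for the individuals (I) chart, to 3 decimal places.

X̄ = (329.9 + 318.7 + 320.0 + 330.6 + 327.9 + 328.9 + 327.2 + 318.5 + 330.0 + 315.7 + 321.7 + 323.1 + 320.9 + 312.3 + 321.7 + 323.6) / 16 = 323.1687
Moving ranges: 11.2, 1.3, 10.6, 2.7, 1.0, 1.7, 8.7, 11.5, 14.3, 6.0, 1.4, 2.2, 8.6, 9.4, 1.9; M̄R̄ = 92.5000 / 15 = 6.1667
UCL = X̄ + 3·M̄R̄/d₂ = 323.1687 + 3 × 6.1667 / 1.128 = 339.5695

339.569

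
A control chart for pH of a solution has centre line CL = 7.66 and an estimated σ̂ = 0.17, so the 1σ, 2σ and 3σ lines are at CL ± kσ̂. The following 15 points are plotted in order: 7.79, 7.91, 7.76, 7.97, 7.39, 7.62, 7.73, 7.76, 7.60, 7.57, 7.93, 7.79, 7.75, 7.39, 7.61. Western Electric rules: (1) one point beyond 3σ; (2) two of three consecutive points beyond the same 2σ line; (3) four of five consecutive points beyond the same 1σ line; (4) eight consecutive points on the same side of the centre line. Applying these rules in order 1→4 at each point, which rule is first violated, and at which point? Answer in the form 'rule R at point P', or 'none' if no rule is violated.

none

Zone of each point (C = within 1σ̂, B = 1σ̂–2σ̂, A = 2σ̂–3σ̂, * = beyond 3σ̂; sign = side of CL): 1:+C, 2:+B, 3:+C, 4:+B, 5:-B, 6:-C, 7:+C, 8:+C, 9:-C, 10:-C, 11:+B, 12:+C, 13:+C, 14:-B, 15:-C
No rule fires across all 15 points.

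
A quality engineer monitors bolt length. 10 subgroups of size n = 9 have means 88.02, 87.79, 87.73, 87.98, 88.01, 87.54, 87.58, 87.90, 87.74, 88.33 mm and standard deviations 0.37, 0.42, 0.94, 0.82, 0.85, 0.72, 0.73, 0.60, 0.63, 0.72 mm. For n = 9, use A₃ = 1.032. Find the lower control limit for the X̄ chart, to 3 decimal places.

87.160

X̄̄ = (88.02 + 87.79 + 87.73 + 87.98 + 88.01 + 87.54 + 87.58 + 87.90 + 87.74 + 88.33) / 10 = 87.8620
s̄ = (0.37 + 0.42 + 0.94 + 0.82 + 0.85 + 0.72 + 0.73 + 0.60 + 0.63 + 0.72) / 10 = 0.6800
LCL = X̄̄ − A₃·s̄ = 87.8620 − 1.032 × 0.6800 = 87.1602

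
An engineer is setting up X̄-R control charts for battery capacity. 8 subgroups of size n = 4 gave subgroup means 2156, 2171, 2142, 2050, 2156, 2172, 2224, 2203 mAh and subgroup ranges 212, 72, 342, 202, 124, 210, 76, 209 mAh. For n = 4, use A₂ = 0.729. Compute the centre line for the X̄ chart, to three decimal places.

X̄̄ = (2156 + 2171 + 2142 + 2050 + 2156 + 2172 + 2224 + 2203) / 8 = 17274.0000 / 8 = 2159.2500
CL = X̄̄ = 2159.2500

2159.250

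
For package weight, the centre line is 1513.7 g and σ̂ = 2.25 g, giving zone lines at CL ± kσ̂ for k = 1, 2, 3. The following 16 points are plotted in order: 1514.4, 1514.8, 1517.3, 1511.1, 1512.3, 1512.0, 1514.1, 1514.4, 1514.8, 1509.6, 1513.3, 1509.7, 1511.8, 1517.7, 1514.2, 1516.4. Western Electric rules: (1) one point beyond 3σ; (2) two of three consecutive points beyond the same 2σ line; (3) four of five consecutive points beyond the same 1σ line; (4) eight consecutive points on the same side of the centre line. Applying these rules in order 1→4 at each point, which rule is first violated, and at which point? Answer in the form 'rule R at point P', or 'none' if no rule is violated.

none

Zone of each point (C = within 1σ̂, B = 1σ̂–2σ̂, A = 2σ̂–3σ̂, * = beyond 3σ̂; sign = side of CL): 1:+C, 2:+C, 3:+B, 4:-B, 5:-C, 6:-C, 7:+C, 8:+C, 9:+C, 10:-B, 11:-C, 12:-B, 13:-C, 14:+B, 15:+C, 16:+B
No rule fires across all 16 points.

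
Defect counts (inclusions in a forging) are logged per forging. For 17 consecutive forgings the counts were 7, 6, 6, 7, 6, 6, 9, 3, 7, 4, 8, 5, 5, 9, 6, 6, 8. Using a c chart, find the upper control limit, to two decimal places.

c̄ = (7 + 6 + 6 + 7 + 6 + 6 + 9 + 3 + 7 + 4 + 8 + 5 + 5 + 9 + 6 + 6 + 8) / 17 = 108 / 17 = 6.3529
UCL = c̄ + 3√c̄ = 6.3529 + 3 × √6.3529 = 6.3529 + 3 × 2.5205 = 13.9145

13.91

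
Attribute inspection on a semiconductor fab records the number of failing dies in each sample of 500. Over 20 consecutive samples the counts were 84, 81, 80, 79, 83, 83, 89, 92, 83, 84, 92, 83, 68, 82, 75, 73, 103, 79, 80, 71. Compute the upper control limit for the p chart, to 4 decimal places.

p̄ = Σdᵢ / (k·n) = 1644 / (20 × 500) = 0.16440
UCL = p̄ + 3·√(p̄(1−p̄)/n) = 0.16440 + 3 × √(0.16440×0.83560/500) = 0.16440 + 3 × 0.01658 = 0.21413

0.2141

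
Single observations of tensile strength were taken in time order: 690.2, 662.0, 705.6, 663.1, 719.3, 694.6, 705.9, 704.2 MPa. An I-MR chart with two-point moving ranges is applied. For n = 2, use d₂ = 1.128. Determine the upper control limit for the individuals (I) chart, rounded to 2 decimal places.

X̄ = (690.2 + 662.0 + 705.6 + 663.1 + 719.3 + 694.6 + 705.9 + 704.2) / 8 = 693.1125
Moving ranges: 28.2, 43.6, 42.5, 56.2, 24.7, 11.3, 1.7; M̄R̄ = 208.2000 / 7 = 29.7429
UCL = X̄ + 3·M̄R̄/d₂ = 693.1125 + 3 × 29.7429 / 1.128 = 772.2158

772.22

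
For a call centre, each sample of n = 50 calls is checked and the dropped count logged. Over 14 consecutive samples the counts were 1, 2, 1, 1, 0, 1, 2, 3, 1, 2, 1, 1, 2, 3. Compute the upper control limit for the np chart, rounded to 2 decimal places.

5.12

p̄ = Σdᵢ / (k·n) = 21 / (14 × 50) = 0.03000
UCL = np̄ + 3·√(np̄(1−p̄)) = 1.5000 + 3 × √(1.5000×0.97000) = 1.5000 + 3 × 1.2062 = 5.1187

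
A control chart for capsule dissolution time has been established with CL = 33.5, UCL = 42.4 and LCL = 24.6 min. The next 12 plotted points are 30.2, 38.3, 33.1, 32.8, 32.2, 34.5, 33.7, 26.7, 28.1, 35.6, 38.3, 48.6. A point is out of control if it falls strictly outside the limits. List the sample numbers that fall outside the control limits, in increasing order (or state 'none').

Compare each point to [24.6, 42.4]: sample 12 = 48.6 > UCL.

12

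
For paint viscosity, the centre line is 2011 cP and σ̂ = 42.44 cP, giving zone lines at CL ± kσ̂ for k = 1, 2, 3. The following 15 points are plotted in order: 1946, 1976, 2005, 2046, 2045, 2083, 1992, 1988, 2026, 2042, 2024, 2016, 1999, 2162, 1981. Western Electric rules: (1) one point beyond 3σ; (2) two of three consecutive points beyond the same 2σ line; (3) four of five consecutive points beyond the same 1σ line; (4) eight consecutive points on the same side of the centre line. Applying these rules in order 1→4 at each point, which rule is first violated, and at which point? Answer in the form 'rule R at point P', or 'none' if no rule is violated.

Zone of each point (C = within 1σ̂, B = 1σ̂–2σ̂, A = 2σ̂–3σ̂, * = beyond 3σ̂; sign = side of CL): 1:-B, 2:-C, 3:-C, 4:+C, 5:+C, 6:+B, 7:-C, 8:-C, 9:+C, 10:+C, 11:+C, 12:+C, 13:-C, 14:+*, 15:-C
Rule 1 (one point beyond the 3σ limits) is satisfied at point 14.

rule 1 at point 14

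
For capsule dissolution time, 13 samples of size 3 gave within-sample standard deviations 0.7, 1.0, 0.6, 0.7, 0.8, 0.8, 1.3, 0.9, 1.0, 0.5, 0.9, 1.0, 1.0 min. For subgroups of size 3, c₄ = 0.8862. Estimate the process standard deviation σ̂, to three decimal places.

0.972

s̄ = (0.7 + 1.0 + 0.6 + 0.7 + 0.8 + 0.8 + 1.3 + 0.9 + 1.0 + 0.5 + 0.9 + 1.0 + 1.0) / 13 = 0.8615
σ̂ = s̄ / c₄ = 0.8615 / 0.8862 = 0.9722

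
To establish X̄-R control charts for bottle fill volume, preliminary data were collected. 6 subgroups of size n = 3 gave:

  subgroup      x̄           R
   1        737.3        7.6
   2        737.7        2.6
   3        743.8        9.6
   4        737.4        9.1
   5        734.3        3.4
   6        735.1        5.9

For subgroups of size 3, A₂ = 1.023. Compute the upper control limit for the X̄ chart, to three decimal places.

X̄̄ = (737.3 + 737.7 + 743.8 + 737.4 + 734.3 + 735.1) / 6 = 4425.6000 / 6 = 737.6000
R̄ = (7.6 + 2.6 + 9.6 + 9.1 + 3.4 + 5.9) / 6 = 38.2000 / 6 = 6.3667
UCL = X̄̄ + A₂·R̄ = 737.6000 + 1.023 × 6.3667 = 744.1131

744.113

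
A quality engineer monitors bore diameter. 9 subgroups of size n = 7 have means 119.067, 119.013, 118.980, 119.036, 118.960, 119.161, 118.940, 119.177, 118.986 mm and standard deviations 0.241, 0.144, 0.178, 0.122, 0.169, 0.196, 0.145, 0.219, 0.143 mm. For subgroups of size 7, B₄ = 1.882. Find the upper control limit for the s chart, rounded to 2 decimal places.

0.33

s̄ = (0.241 + 0.144 + 0.178 + 0.122 + 0.169 + 0.196 + 0.145 + 0.219 + 0.143) / 9 = 0.1730
UCL_s = B₄·s̄ = 1.882 × 0.1730 = 0.3256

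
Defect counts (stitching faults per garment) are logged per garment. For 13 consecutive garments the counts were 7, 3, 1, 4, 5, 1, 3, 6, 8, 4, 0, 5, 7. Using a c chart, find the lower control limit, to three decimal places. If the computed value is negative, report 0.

0.000

c̄ = (7 + 3 + 1 + 4 + 5 + 1 + 3 + 6 + 8 + 4 + 0 + 5 + 7) / 13 = 54 / 13 = 4.1538
LCL = c̄ − 3√c̄ = 4.1538 − 3 × 2.0381 = -1.9604 → 0 (cannot be negative)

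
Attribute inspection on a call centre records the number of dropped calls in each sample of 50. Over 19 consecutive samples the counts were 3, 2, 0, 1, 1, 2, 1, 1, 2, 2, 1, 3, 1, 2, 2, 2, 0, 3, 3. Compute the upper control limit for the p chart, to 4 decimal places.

p̄ = Σdᵢ / (k·n) = 32 / (19 × 50) = 0.03368
UCL = p̄ + 3·√(p̄(1−p̄)/n) = 0.03368 + 3 × √(0.03368×0.96632/50) = 0.03368 + 3 × 0.02551 = 0.11023

0.1102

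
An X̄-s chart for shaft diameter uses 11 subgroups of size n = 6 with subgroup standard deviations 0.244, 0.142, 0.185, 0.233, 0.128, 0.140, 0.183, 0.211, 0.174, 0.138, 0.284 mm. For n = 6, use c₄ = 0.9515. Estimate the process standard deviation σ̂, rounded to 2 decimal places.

0.20

s̄ = (0.244 + 0.142 + 0.185 + 0.233 + 0.128 + 0.140 + 0.183 + 0.211 + 0.174 + 0.138 + 0.284) / 11 = 0.1875
σ̂ = s̄ / c₄ = 0.1875 / 0.9515 = 0.1970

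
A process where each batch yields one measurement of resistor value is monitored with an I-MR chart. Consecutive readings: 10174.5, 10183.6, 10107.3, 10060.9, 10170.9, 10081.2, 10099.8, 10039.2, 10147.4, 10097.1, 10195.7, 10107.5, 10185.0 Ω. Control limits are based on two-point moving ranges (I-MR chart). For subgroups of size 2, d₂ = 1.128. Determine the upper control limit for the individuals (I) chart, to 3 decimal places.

10311.660

X̄ = (10174.5 + 10183.6 + 10107.3 + 10060.9 + 10170.9 + 10081.2 + 10099.8 + 10039.2 + 10147.4 + 10097.1 + 10195.7 + 10107.5 + 10185.0) / 13 = 10126.9308
Moving ranges: 9.1, 76.3, 46.4, 110.0, 89.7, 18.6, 60.6, 108.2, 50.3, 98.6, 88.2, 77.5; M̄R̄ = 833.5000 / 12 = 69.4583
UCL = X̄ + 3·M̄R̄/d₂ = 10126.9308 + 3 × 69.4583 / 1.128 = 10311.6604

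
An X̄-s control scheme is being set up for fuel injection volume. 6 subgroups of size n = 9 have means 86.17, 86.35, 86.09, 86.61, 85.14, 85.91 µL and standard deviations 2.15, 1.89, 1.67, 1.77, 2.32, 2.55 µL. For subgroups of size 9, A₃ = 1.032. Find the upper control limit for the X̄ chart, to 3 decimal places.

88.169

X̄̄ = (86.17 + 86.35 + 86.09 + 86.61 + 85.14 + 85.91) / 6 = 86.0450
s̄ = (2.15 + 1.89 + 1.67 + 1.77 + 2.32 + 2.55) / 6 = 2.0583
UCL = X̄̄ + A₃·s̄ = 86.0450 + 1.032 × 2.0583 = 88.1692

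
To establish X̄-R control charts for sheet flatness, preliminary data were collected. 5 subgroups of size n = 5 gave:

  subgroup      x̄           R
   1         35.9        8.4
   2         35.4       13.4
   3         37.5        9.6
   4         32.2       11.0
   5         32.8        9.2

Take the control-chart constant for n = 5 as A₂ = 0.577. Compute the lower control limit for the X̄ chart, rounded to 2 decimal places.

X̄̄ = (35.9 + 35.4 + 37.5 + 32.2 + 32.8) / 5 = 173.8000 / 5 = 34.7600
R̄ = (8.4 + 13.4 + 9.6 + 11.0 + 9.2) / 5 = 51.6000 / 5 = 10.3200
LCL = X̄̄ − A₂·R̄ = 34.7600 − 0.577 × 10.3200 = 28.8054

28.81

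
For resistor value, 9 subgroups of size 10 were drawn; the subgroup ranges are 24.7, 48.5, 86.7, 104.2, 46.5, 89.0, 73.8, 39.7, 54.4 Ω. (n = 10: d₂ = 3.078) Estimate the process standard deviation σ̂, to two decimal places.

20.49

R̄ = (24.7 + 48.5 + 86.7 + 104.2 + 46.5 + 89.0 + 73.8 + 39.7 + 54.4) / 9 = 63.0556
σ̂ = R̄ / d₂ = 63.0556 / 3.078 = 20.4859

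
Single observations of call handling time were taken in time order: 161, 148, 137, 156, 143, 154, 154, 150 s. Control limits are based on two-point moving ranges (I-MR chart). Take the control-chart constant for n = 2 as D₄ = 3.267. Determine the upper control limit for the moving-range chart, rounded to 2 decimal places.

33.14

Moving ranges: 13, 11, 19, 13, 11, 0, 4; M̄R̄ = 71.0000 / 7 = 10.1429
UCL_MR = D₄·M̄R̄ = 3.267 × 10.1429 = 33.1367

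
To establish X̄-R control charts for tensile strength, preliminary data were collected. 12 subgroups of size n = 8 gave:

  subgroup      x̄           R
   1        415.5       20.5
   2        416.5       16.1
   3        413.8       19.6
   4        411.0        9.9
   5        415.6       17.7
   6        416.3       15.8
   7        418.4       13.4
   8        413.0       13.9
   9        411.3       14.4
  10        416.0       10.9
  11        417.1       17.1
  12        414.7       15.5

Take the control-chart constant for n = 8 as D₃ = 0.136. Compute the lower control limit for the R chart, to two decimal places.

2.09

R̄ = (20.5 + 16.1 + 19.6 + 9.9 + 17.7 + 15.8 + 13.4 + 13.9 + 14.4 + 10.9 + 17.1 + 15.5) / 12 = 184.8000 / 12 = 15.4000
LCL_R = D₃·R̄ = 0.136 × 15.4000 = 2.0944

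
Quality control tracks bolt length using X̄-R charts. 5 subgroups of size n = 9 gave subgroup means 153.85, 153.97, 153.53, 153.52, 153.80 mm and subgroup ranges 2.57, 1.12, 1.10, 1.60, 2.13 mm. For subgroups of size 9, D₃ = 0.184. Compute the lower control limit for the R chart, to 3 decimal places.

0.314

R̄ = (2.57 + 1.12 + 1.10 + 1.60 + 2.13) / 5 = 8.5200 / 5 = 1.7040
LCL_R = D₃·R̄ = 0.184 × 1.7040 = 0.3135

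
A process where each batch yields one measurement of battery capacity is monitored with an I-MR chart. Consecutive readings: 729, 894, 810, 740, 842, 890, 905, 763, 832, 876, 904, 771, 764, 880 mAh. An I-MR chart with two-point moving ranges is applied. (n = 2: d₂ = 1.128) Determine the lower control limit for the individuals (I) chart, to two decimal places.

619.28

X̄ = (729 + 894 + 810 + 740 + 842 + 890 + 905 + 763 + 832 + 876 + 904 + 771 + 764 + 880) / 14 = 828.5714
Moving ranges: 165, 84, 70, 102, 48, 15, 142, 69, 44, 28, 133, 7, 116; M̄R̄ = 1023.0000 / 13 = 78.6923
LCL = X̄ − 3·M̄R̄/d₂ = 828.5714 − 3 × 78.6923 / 1.128 = 619.2834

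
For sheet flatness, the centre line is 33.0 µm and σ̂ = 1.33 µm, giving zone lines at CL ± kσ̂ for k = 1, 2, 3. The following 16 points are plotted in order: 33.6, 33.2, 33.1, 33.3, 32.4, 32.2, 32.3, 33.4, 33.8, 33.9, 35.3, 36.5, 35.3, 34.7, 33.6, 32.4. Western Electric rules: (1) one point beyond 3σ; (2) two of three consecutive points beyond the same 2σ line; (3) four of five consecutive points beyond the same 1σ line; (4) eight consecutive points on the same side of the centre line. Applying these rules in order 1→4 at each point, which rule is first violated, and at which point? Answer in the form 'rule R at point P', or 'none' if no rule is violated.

Zone of each point (C = within 1σ̂, B = 1σ̂–2σ̂, A = 2σ̂–3σ̂, * = beyond 3σ̂; sign = side of CL): 1:+C, 2:+C, 3:+C, 4:+C, 5:-C, 6:-C, 7:-C, 8:+C, 9:+C, 10:+C, 11:+B, 12:+A, 13:+B, 14:+B, 15:+C, 16:-C
Rule 3 (four of five consecutive points beyond the same 1σ limit) is satisfied at point 14.

rule 3 at point 14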